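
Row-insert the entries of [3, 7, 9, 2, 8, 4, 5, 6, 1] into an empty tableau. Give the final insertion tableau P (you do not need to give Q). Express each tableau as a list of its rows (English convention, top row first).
P = [[1, 4, 5, 6], [2, 7, 8], [3], [9]]

After inserting 3: P = [[3]].
After inserting 7: P = [[3, 7]].
After inserting 9: P = [[3, 7, 9]].
After inserting 2: P = [[2, 7, 9], [3]].
After inserting 8: P = [[2, 7, 8], [3, 9]].
After inserting 4: P = [[2, 4, 8], [3, 7], [9]].
After inserting 5: P = [[2, 4, 5], [3, 7, 8], [9]].
After inserting 6: P = [[2, 4, 5, 6], [3, 7, 8], [9]].
After inserting 1: P = [[1, 4, 5, 6], [2, 7, 8], [3], [9]].

So P = [[1, 4, 5, 6], [2, 7, 8], [3], [9]].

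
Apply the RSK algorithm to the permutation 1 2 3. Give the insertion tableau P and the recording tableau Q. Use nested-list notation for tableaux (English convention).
Insert each entry of the permutation into P by Schensted row insertion, recording in Q the position of each new cell.

Insert 1: appended to row 1. P = [[1]].
Insert 2: appended to row 1. P = [[1, 2]].
Insert 3: appended to row 1. P = [[1, 2, 3]].

So P = [[1, 2, 3]], Q = [[1, 2, 3]].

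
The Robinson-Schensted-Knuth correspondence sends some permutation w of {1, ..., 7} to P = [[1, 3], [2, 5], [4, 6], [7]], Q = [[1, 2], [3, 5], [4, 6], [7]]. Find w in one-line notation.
4 7 2 1 6 5 3

Reverse the RSK construction: for i from n down to 1, find the cell of Q containing i, remove the entry at that cell from P, and reverse-bump it up through P; the value ejected from row 1 is w(i).

Step i=7: Q has 7 at row 4, column 1; remove 7 from row 4 of P and reverse-bump: 7 enters row 3 and ejects 6; 6 enters row 2 and ejects 5; 5 enters row 1 and ejects 3. So w(7) = 3. P is now [[1, 5], [2, 6], [4, 7]].
Step i=6: Q has 6 at row 3, column 2; remove 7 from row 3 of P and reverse-bump: 7 enters row 2 and ejects 6; 6 enters row 1 and ejects 5. So w(6) = 5. P is now [[1, 6], [2, 7], [4]].
Step i=5: Q has 5 at row 2, column 2; remove 7 from row 2 of P and reverse-bump: 7 enters row 1 and ejects 6. So w(5) = 6. P is now [[1, 7], [2], [4]].
Step i=4: Q has 4 at row 3, column 1; remove 4 from row 3 of P and reverse-bump: 4 enters row 2 and ejects 2; 2 enters row 1 and ejects 1. So w(4) = 1. P is now [[2, 7], [4]].
Step i=3: Q has 3 at row 2, column 1; remove 4 from row 2 of P and reverse-bump: 4 enters row 1 and ejects 2. So w(3) = 2. P is now [[4, 7]].
Step i=2: Q has 2 at row 1, column 2; remove that cell from P, ejecting 7. So w(2) = 7. P is now [[4]].
Step i=1: Q has 1 at row 1, column 1; remove that cell from P, ejecting 4. So w(1) = 4. P is now [].

So w = 4 7 2 1 6 5 3.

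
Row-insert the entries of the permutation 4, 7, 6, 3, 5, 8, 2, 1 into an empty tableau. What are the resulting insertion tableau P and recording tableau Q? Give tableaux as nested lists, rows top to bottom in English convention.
Insert each entry of the permutation into P by Schensted row insertion, recording in Q the position of each new cell.

Insert 4: appended to row 1. P = [[4]], Q = [[1]].
Insert 7: appended to row 1. P = [[4, 7]], Q = [[1, 2]].
Insert 6: 6 bumps 7 from row 1; 7 starts row 2. P = [[4, 6], [7]], Q = [[1, 2], [3]].
Insert 3: 3 bumps 4 from row 1; 4 bumps 7 from row 2; 7 starts row 3. P = [[3, 6], [4], [7]], Q = [[1, 2], [3], [4]].
Insert 5: 5 bumps 6 from row 1; 6 appends to row 2. P = [[3, 5], [4, 6], [7]], Q = [[1, 2], [3, 5], [4]].
Insert 8: appended to row 1. P = [[3, 5, 8], [4, 6], [7]], Q = [[1, 2, 6], [3, 5], [4]].
Insert 2: 2 bumps 3 from row 1; 3 bumps 4 from row 2; 4 bumps 7 from row 3; 7 starts row 4. P = [[2, 5, 8], [3, 6], [4], [7]], Q = [[1, 2, 6], [3, 5], [4], [7]].
Insert 1: 1 bumps 2 from row 1; 2 bumps 3 from row 2; 3 bumps 4 from row 3; 4 bumps 7 from row 4; 7 starts row 5. P = [[1, 5, 8], [2, 6], [3], [4], [7]], Q = [[1, 2, 6], [3, 5], [4], [7], [8]].

So P = [[1, 5, 8], [2, 6], [3], [4], [7]], Q = [[1, 2, 6], [3, 5], [4], [7], [8]].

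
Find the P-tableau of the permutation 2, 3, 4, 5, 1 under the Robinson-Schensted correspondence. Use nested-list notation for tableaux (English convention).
Insert 2: appended to row 1. P = [[2]].
Insert 3: appended to row 1. P = [[2, 3]].
Insert 4: appended to row 1. P = [[2, 3, 4]].
Insert 5: appended to row 1. P = [[2, 3, 4, 5]].
Insert 1: 1 bumps 2 from row 1; 2 starts row 2. P = [[1, 3, 4, 5], [2]].

So P = [[1, 3, 4, 5], [2]].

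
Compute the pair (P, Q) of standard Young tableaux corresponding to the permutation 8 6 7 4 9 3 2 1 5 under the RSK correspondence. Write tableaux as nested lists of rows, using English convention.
P = [[1, 5, 9], [2, 7], [3], [4], [6], [8]], Q = [[1, 3, 5], [2, 9], [4], [6], [7], [8]]

Insert each entry of the permutation into P by Schensted row insertion, recording in Q the position of each new cell.

Insert 8: appended to row 1. P = [[8]].
Insert 6: 6 bumps 8 from row 1; 8 starts row 2. P = [[6], [8]].
Insert 7: appended to row 1. P = [[6, 7], [8]].
Insert 4: 4 bumps 6 from row 1; 6 bumps 8 from row 2; 8 starts row 3. P = [[4, 7], [6], [8]].
Insert 9: appended to row 1. P = [[4, 7, 9], [6], [8]].
Insert 3: 3 bumps 4 from row 1; 4 bumps 6 from row 2; 6 bumps 8 from row 3; 8 starts row 4. P = [[3, 7, 9], [4], [6], [8]].
Insert 2: 2 bumps 3 from row 1; 3 bumps 4 from row 2; 4 bumps 6 from row 3; 6 bumps 8 from row 4; 8 starts row 5. P = [[2, 7, 9], [3], [4], [6], [8]].
Insert 1: 1 bumps 2 from row 1; 2 bumps 3 from row 2; 3 bumps 4 from row 3; 4 bumps 6 from row 4; 6 bumps 8 from row 5; 8 starts row 6. P = [[1, 7, 9], [2], [3], [4], [6], [8]].
Insert 5: 5 bumps 7 from row 1; 7 appends to row 2. P = [[1, 5, 9], [2, 7], [3], [4], [6], [8]].

So P = [[1, 5, 9], [2, 7], [3], [4], [6], [8]], Q = [[1, 3, 5], [2, 9], [4], [6], [7], [8]].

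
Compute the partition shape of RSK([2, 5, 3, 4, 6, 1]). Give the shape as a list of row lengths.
[4, 1, 1]

Row-insert each entry into an empty tableau.

After inserting 2: P = [[2]].
After inserting 5: P = [[2, 5]].
After inserting 3: P = [[2, 3], [5]].
After inserting 4: P = [[2, 3, 4], [5]].
After inserting 6: P = [[2, 3, 4, 6], [5]].
After inserting 1: P = [[1, 3, 4, 6], [2], [5]].

The final insertion tableau P = [[1, 3, 4, 6], [2], [5]] has shape [4, 1, 1].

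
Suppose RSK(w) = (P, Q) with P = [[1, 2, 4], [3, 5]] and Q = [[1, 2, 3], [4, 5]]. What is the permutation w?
Reverse the RSK construction: for i from n down to 1, find the cell of Q containing i, remove the entry at that cell from P, and reverse-bump it up through P; the value ejected from row 1 is w(i).

Step i=5: Q has 5 at row 2, column 2; remove 5 from row 2 of P and reverse-bump: 5 enters row 1 and ejects 4. So w(5) = 4. P is now [[1, 2, 5], [3]].
Step i=4: Q has 4 at row 2, column 1; remove 3 from row 2 of P and reverse-bump: 3 enters row 1 and ejects 2. So w(4) = 2. P is now [[1, 3, 5]].
Step i=3: Q has 3 at row 1, column 3; remove that cell from P, ejecting 5. So w(3) = 5. P is now [[1, 3]].
Step i=2: Q has 2 at row 1, column 2; remove that cell from P, ejecting 3. So w(2) = 3. P is now [[1]].
Step i=1: Q has 1 at row 1, column 1; remove that cell from P, ejecting 1. So w(1) = 1. P is now [].

So w = 1 3 5 2 4.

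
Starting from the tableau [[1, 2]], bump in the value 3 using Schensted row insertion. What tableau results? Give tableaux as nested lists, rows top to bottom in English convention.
[[1, 2, 3]]

3 is larger than every entry of row 1, so it is appended to row 1. The new tableau is [[1, 2, 3]].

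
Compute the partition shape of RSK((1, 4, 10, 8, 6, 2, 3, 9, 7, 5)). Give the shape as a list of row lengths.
[4, 3, 2, 1]

Row-insert each entry into an empty tableau.

After inserting 1: P = [[1]].
After inserting 4: P = [[1, 4]].
After inserting 10: P = [[1, 4, 10]].
After inserting 8: P = [[1, 4, 8], [10]].
After inserting 6: P = [[1, 4, 6], [8], [10]].
After inserting 2: P = [[1, 2, 6], [4], [8], [10]].
After inserting 3: P = [[1, 2, 3], [4, 6], [8], [10]].
After inserting 9: P = [[1, 2, 3, 9], [4, 6], [8], [10]].
After inserting 7: P = [[1, 2, 3, 7], [4, 6, 9], [8], [10]].
After inserting 5: P = [[1, 2, 3, 5], [4, 6, 7], [8, 9], [10]].

The final insertion tableau P = [[1, 2, 3, 5], [4, 6, 7], [8, 9], [10]] has shape [4, 3, 2, 1].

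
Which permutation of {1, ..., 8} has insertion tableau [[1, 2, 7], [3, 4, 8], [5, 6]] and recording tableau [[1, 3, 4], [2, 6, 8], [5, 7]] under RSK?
5 3 6 8 1 4 2 7

Reverse RSK: for i = n, n-1, ..., 1, locate i in Q, remove the corresponding corner cell from P, and reverse-bump its entry up through P; the value ejected from row 1 is w(i).

So w = 5 3 6 8 1 4 2 7.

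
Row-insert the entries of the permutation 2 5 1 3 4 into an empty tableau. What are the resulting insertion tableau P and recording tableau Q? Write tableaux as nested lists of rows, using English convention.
Insert each entry of the permutation into P by Schensted row insertion, recording in Q the position of each new cell.

Insert 2: appended to row 1. P = [[2]], Q = [[1]].
Insert 5: appended to row 1. P = [[2, 5]], Q = [[1, 2]].
Insert 1: 1 bumps 2 from row 1; 2 starts row 2. P = [[1, 5], [2]], Q = [[1, 2], [3]].
Insert 3: 3 bumps 5 from row 1; 5 appends to row 2. P = [[1, 3], [2, 5]], Q = [[1, 2], [3, 4]].
Insert 4: appended to row 1. P = [[1, 3, 4], [2, 5]], Q = [[1, 2, 5], [3, 4]].

So P = [[1, 3, 4], [2, 5]], Q = [[1, 2, 5], [3, 4]].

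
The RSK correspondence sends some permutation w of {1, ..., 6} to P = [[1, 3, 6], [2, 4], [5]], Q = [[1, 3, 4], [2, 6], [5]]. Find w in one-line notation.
Reverse the RSK construction: for i from n down to 1, find the cell of Q containing i, remove the entry at that cell from P, and reverse-bump it up through P; the value ejected from row 1 is w(i).

Step i=6: Q has 6 at row 2, column 2; remove 4 from row 2 of P and reverse-bump: 4 enters row 1 and ejects 3. So w(6) = 3. P is now [[1, 4, 6], [2], [5]].
Step i=5: Q has 5 at row 3, column 1; remove 5 from row 3 of P and reverse-bump: 5 enters row 2 and ejects 2; 2 enters row 1 and ejects 1. So w(5) = 1. P is now [[2, 4, 6], [5]].
Step i=4: Q has 4 at row 1, column 3; remove that cell from P, ejecting 6. So w(4) = 6. P is now [[2, 4], [5]].
Step i=3: Q has 3 at row 1, column 2; remove that cell from P, ejecting 4. So w(3) = 4. P is now [[2], [5]].
Step i=2: Q has 2 at row 2, column 1; remove 5 from row 2 of P and reverse-bump: 5 enters row 1 and ejects 2. So w(2) = 2. P is now [[5]].
Step i=1: Q has 1 at row 1, column 1; remove that cell from P, ejecting 5. So w(1) = 5. P is now [].

So w = 5 2 4 6 1 3.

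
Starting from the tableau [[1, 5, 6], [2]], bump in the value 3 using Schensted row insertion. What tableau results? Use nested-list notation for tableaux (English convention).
In row 1, 3 replaces 5 (the leftmost entry greater than 3); 5 is bumped to row 2. 5 is appended to row 2. The new tableau is [[1, 3, 6], [2, 5]].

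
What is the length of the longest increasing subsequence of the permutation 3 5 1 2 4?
3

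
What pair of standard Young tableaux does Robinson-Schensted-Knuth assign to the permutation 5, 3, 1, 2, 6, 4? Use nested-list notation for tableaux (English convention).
P = [[1, 2, 4], [3, 6], [5]], Q = [[1, 4, 5], [2, 6], [3]]

Insert each entry of the permutation into P by Schensted row insertion, recording in Q the position of each new cell.

Insert 5: appended to row 1. P = [[5]], Q = [[1]].
Insert 3: 3 bumps 5 from row 1; 5 starts row 2. P = [[3], [5]], Q = [[1], [2]].
Insert 1: 1 bumps 3 from row 1; 3 bumps 5 from row 2; 5 starts row 3. P = [[1], [3], [5]], Q = [[1], [2], [3]].
Insert 2: appended to row 1. P = [[1, 2], [3], [5]], Q = [[1, 4], [2], [3]].
Insert 6: appended to row 1. P = [[1, 2, 6], [3], [5]], Q = [[1, 4, 5], [2], [3]].
Insert 4: 4 bumps 6 from row 1; 6 appends to row 2. P = [[1, 2, 4], [3, 6], [5]], Q = [[1, 4, 5], [2, 6], [3]].

So P = [[1, 2, 4], [3, 6], [5]], Q = [[1, 4, 5], [2, 6], [3]].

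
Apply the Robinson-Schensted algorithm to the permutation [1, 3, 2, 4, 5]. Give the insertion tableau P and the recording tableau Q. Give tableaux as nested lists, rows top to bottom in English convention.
Insert each entry of the permutation into P by Schensted row insertion, recording in Q the position of each new cell.

Insert 1: appended to row 1. P = [[1]].
Insert 3: appended to row 1. P = [[1, 3]].
Insert 2: 2 bumps 3 from row 1; 3 starts row 2. P = [[1, 2], [3]].
Insert 4: appended to row 1. P = [[1, 2, 4], [3]].
Insert 5: appended to row 1. P = [[1, 2, 4, 5], [3]].

So P = [[1, 2, 4, 5], [3]], Q = [[1, 2, 4, 5], [3]].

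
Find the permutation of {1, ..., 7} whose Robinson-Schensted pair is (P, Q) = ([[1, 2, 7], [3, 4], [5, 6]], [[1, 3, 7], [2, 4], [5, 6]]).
Reverse RSK: for i = n, n-1, ..., 1, locate i in Q, remove the corresponding corner cell from P, and reverse-bump its entry up through P; the value ejected from row 1 is w(i).

So w = 5 3 6 4 1 2 7.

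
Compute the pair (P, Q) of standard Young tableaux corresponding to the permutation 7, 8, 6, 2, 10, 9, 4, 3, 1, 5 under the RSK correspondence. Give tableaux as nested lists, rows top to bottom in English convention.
Insert each entry of the permutation into P by Schensted row insertion, recording in Q the position of each new cell.

Insert 7: appended to row 1. P = [[7]].
Insert 8: appended to row 1. P = [[7, 8]].
Insert 6: 6 bumps 7 from row 1; 7 starts row 2. P = [[6, 8], [7]].
Insert 2: 2 bumps 6 from row 1; 6 bumps 7 from row 2; 7 starts row 3. P = [[2, 8], [6], [7]].
Insert 10: appended to row 1. P = [[2, 8, 10], [6], [7]].
Insert 9: 9 bumps 10 from row 1; 10 appends to row 2. P = [[2, 8, 9], [6, 10], [7]].
Insert 4: 4 bumps 8 from row 1; 8 bumps 10 from row 2; 10 appends to row 3. P = [[2, 4, 9], [6, 8], [7, 10]].
Insert 3: 3 bumps 4 from row 1; 4 bumps 6 from row 2; 6 bumps 7 from row 3; 7 starts row 4. P = [[2, 3, 9], [4, 8], [6, 10], [7]].
Insert 1: 1 bumps 2 from row 1; 2 bumps 4 from row 2; 4 bumps 6 from row 3; 6 bumps 7 from row 4; 7 starts row 5. P = [[1, 3, 9], [2, 8], [4, 10], [6], [7]].
Insert 5: 5 bumps 9 from row 1; 9 appends to row 2. P = [[1, 3, 5], [2, 8, 9], [4, 10], [6], [7]].

So P = [[1, 3, 5], [2, 8, 9], [4, 10], [6], [7]], Q = [[1, 2, 5], [3, 6, 10], [4, 7], [8], [9]].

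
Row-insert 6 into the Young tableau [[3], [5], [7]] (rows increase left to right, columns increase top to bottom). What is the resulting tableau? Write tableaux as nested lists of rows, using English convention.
[[3, 6], [5], [7]]

6 is larger than every entry of row 1, so it is appended to row 1. The new tableau is [[3, 6], [5], [7]].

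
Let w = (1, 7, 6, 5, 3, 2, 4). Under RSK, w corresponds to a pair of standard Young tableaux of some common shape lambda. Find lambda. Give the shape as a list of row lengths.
Row-insert each entry into an empty tableau.

After inserting 1: P = [[1]].
After inserting 7: P = [[1, 7]].
After inserting 6: P = [[1, 6], [7]].
After inserting 5: P = [[1, 5], [6], [7]].
After inserting 3: P = [[1, 3], [5], [6], [7]].
After inserting 2: P = [[1, 2], [3], [5], [6], [7]].
After inserting 4: P = [[1, 2, 4], [3], [5], [6], [7]].

The final insertion tableau P = [[1, 2, 4], [3], [5], [6], [7]] has shape [3, 1, 1, 1, 1].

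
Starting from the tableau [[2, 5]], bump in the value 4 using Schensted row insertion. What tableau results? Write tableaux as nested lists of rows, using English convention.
In row 1, 4 replaces 5 (the leftmost entry greater than 4); 5 is bumped to row 2. 5 starts a new row 2. The new tableau is [[2, 4], [5]].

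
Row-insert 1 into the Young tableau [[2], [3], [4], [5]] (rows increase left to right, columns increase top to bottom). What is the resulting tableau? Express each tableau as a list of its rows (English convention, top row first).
[[1], [2], [3], [4], [5]]

In row 1, 1 replaces 2 (the leftmost entry greater than 1); 2 is bumped to row 2. In row 2, 2 replaces 3 (the leftmost entry greater than 2); 3 is bumped to row 3. In row 3, 3 replaces 4 (the leftmost entry greater than 3); 4 is bumped to row 4. In row 4, 4 replaces 5 (the leftmost entry greater than 4); 5 is bumped to row 5. 5 starts a new row 5. The new tableau is [[1], [2], [3], [4], [5]].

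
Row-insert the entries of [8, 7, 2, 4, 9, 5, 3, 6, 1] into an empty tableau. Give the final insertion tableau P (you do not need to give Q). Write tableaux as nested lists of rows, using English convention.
P = [[1, 3, 5, 6], [2, 9], [4], [7], [8]]

Insert 8: appended to row 1. P = [[8]].
Insert 7: 7 bumps 8 from row 1; 8 starts row 2. P = [[7], [8]].
Insert 2: 2 bumps 7 from row 1; 7 bumps 8 from row 2; 8 starts row 3. P = [[2], [7], [8]].
Insert 4: appended to row 1. P = [[2, 4], [7], [8]].
Insert 9: appended to row 1. P = [[2, 4, 9], [7], [8]].
Insert 5: 5 bumps 9 from row 1; 9 appends to row 2. P = [[2, 4, 5], [7, 9], [8]].
Insert 3: 3 bumps 4 from row 1; 4 bumps 7 from row 2; 7 bumps 8 from row 3; 8 starts row 4. P = [[2, 3, 5], [4, 9], [7], [8]].
Insert 6: appended to row 1. P = [[2, 3, 5, 6], [4, 9], [7], [8]].
Insert 1: 1 bumps 2 from row 1; 2 bumps 4 from row 2; 4 bumps 7 from row 3; 7 bumps 8 from row 4; 8 starts row 5. P = [[1, 3, 5, 6], [2, 9], [4], [7], [8]].

So P = [[1, 3, 5, 6], [2, 9], [4], [7], [8]].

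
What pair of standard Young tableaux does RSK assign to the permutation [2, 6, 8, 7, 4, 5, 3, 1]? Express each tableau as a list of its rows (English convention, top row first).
P = [[1, 3, 5], [2, 7], [4], [6], [8]], Q = [[1, 2, 3], [4, 6], [5], [7], [8]]

Insert each entry of the permutation into P by Schensted row insertion, recording in Q the position of each new cell.

Insert 2: appended to row 1. P = [[2]], Q = [[1]].
Insert 6: appended to row 1. P = [[2, 6]], Q = [[1, 2]].
Insert 8: appended to row 1. P = [[2, 6, 8]], Q = [[1, 2, 3]].
Insert 7: 7 bumps 8 from row 1; 8 starts row 2. P = [[2, 6, 7], [8]], Q = [[1, 2, 3], [4]].
Insert 4: 4 bumps 6 from row 1; 6 bumps 8 from row 2; 8 starts row 3. P = [[2, 4, 7], [6], [8]], Q = [[1, 2, 3], [4], [5]].
Insert 5: 5 bumps 7 from row 1; 7 appends to row 2. P = [[2, 4, 5], [6, 7], [8]], Q = [[1, 2, 3], [4, 6], [5]].
Insert 3: 3 bumps 4 from row 1; 4 bumps 6 from row 2; 6 bumps 8 from row 3; 8 starts row 4. P = [[2, 3, 5], [4, 7], [6], [8]], Q = [[1, 2, 3], [4, 6], [5], [7]].
Insert 1: 1 bumps 2 from row 1; 2 bumps 4 from row 2; 4 bumps 6 from row 3; 6 bumps 8 from row 4; 8 starts row 5. P = [[1, 3, 5], [2, 7], [4], [6], [8]], Q = [[1, 2, 3], [4, 6], [5], [7], [8]].

So P = [[1, 3, 5], [2, 7], [4], [6], [8]], Q = [[1, 2, 3], [4, 6], [5], [7], [8]].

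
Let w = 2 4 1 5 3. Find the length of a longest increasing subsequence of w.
3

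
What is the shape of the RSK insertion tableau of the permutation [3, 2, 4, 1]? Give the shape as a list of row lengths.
Row-insert each entry into an empty tableau.

After inserting 3: P = [[3]].
After inserting 2: P = [[2], [3]].
After inserting 4: P = [[2, 4], [3]].
After inserting 1: P = [[1, 4], [2], [3]].

The final insertion tableau P = [[1, 4], [2], [3]] has shape [2, 1, 1].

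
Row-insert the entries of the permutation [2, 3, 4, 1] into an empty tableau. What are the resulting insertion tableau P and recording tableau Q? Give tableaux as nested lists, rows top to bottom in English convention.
Insert each entry of the permutation into P by Schensted row insertion, recording in Q the position of each new cell.

Insert 2: appended to row 1. P = [[2]].
Insert 3: appended to row 1. P = [[2, 3]].
Insert 4: appended to row 1. P = [[2, 3, 4]].
Insert 1: 1 bumps 2 from row 1; 2 starts row 2. P = [[1, 3, 4], [2]].

So P = [[1, 3, 4], [2]], Q = [[1, 2, 3], [4]].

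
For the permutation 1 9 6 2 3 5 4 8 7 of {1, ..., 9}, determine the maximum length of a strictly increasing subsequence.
5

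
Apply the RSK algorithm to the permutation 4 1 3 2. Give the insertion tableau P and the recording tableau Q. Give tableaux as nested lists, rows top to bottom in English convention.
P = [[1, 2], [3], [4]], Q = [[1, 3], [2], [4]]

Insert each entry of the permutation into P by Schensted row insertion, recording in Q the position of each new cell.

After inserting 4: P = [[4]].
After inserting 1: P = [[1], [4]].
After inserting 3: P = [[1, 3], [4]].
After inserting 2: P = [[1, 2], [3], [4]].

So P = [[1, 2], [3], [4]], Q = [[1, 3], [2], [4]].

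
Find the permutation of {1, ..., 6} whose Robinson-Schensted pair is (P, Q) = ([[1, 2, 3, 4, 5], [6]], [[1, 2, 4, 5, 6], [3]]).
1 6 2 3 4 5

Reverse the RSK construction: for i from n down to 1, find the cell of Q containing i, remove the entry at that cell from P, and reverse-bump it up through P; the value ejected from row 1 is w(i).

Step i=6: Q has 6 at row 1, column 5; remove that cell from P, ejecting 5. So w(6) = 5. P is now [[1, 2, 3, 4], [6]].
Step i=5: Q has 5 at row 1, column 4; remove that cell from P, ejecting 4. So w(5) = 4. P is now [[1, 2, 3], [6]].
Step i=4: Q has 4 at row 1, column 3; remove that cell from P, ejecting 3. So w(4) = 3. P is now [[1, 2], [6]].
Step i=3: Q has 3 at row 2, column 1; remove 6 from row 2 of P and reverse-bump: 6 enters row 1 and ejects 2. So w(3) = 2. P is now [[1, 6]].
Step i=2: Q has 2 at row 1, column 2; remove that cell from P, ejecting 6. So w(2) = 6. P is now [[1]].
Step i=1: Q has 1 at row 1, column 1; remove that cell from P, ejecting 1. So w(1) = 1. P is now [].

So w = 1 6 2 3 4 5.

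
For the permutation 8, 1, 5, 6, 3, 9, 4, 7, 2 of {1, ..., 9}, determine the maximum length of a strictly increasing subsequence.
4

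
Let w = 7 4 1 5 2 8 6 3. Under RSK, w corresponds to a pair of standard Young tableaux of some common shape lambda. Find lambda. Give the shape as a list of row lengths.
Row-insert each entry into an empty tableau.

After inserting 7: P = [[7]].
After inserting 4: P = [[4], [7]].
After inserting 1: P = [[1], [4], [7]].
After inserting 5: P = [[1, 5], [4], [7]].
After inserting 2: P = [[1, 2], [4, 5], [7]].
After inserting 8: P = [[1, 2, 8], [4, 5], [7]].
After inserting 6: P = [[1, 2, 6], [4, 5, 8], [7]].
After inserting 3: P = [[1, 2, 3], [4, 5, 6], [7, 8]].

The final insertion tableau P = [[1, 2, 3], [4, 5, 6], [7, 8]] has shape [3, 3, 2].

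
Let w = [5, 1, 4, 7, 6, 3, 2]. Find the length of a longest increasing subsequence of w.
3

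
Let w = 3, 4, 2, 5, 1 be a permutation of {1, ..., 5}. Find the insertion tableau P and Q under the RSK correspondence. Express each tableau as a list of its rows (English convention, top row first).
Insert each entry of the permutation into P by Schensted row insertion, recording in Q the position of each new cell.

Insert 3: appended to row 1. P = [[3]], Q = [[1]].
Insert 4: appended to row 1. P = [[3, 4]], Q = [[1, 2]].
Insert 2: 2 bumps 3 from row 1; 3 starts row 2. P = [[2, 4], [3]], Q = [[1, 2], [3]].
Insert 5: appended to row 1. P = [[2, 4, 5], [3]], Q = [[1, 2, 4], [3]].
Insert 1: 1 bumps 2 from row 1; 2 bumps 3 from row 2; 3 starts row 3. P = [[1, 4, 5], [2], [3]], Q = [[1, 2, 4], [3], [5]].

So P = [[1, 4, 5], [2], [3]], Q = [[1, 2, 4], [3], [5]].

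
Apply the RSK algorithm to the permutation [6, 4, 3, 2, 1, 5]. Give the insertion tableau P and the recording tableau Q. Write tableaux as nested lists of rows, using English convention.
P = [[1, 5], [2], [3], [4], [6]], Q = [[1, 6], [2], [3], [4], [5]]

Insert each entry of the permutation into P by Schensted row insertion, recording in Q the position of each new cell.

Insert 6: appended to row 1. P = [[6]], Q = [[1]].
Insert 4: 4 bumps 6 from row 1; 6 starts row 2. P = [[4], [6]], Q = [[1], [2]].
Insert 3: 3 bumps 4 from row 1; 4 bumps 6 from row 2; 6 starts row 3. P = [[3], [4], [6]], Q = [[1], [2], [3]].
Insert 2: 2 bumps 3 from row 1; 3 bumps 4 from row 2; 4 bumps 6 from row 3; 6 starts row 4. P = [[2], [3], [4], [6]], Q = [[1], [2], [3], [4]].
Insert 1: 1 bumps 2 from row 1; 2 bumps 3 from row 2; 3 bumps 4 from row 3; 4 bumps 6 from row 4; 6 starts row 5. P = [[1], [2], [3], [4], [6]], Q = [[1], [2], [3], [4], [5]].
Insert 5: appended to row 1. P = [[1, 5], [2], [3], [4], [6]], Q = [[1, 6], [2], [3], [4], [5]].

So P = [[1, 5], [2], [3], [4], [6]], Q = [[1, 6], [2], [3], [4], [5]].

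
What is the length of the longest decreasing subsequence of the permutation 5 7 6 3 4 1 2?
4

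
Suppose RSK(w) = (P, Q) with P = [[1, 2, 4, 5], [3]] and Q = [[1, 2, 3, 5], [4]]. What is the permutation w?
Reverse the RSK construction: for i from n down to 1, find the cell of Q containing i, remove the entry at that cell from P, and reverse-bump it up through P; the value ejected from row 1 is w(i).

Step i=5: Q has 5 at row 1, column 4; remove that cell from P, ejecting 5. So w(5) = 5. P is now [[1, 2, 4], [3]].
Step i=4: Q has 4 at row 2, column 1; remove 3 from row 2 of P and reverse-bump: 3 enters row 1 and ejects 2. So w(4) = 2. P is now [[1, 3, 4]].
Step i=3: Q has 3 at row 1, column 3; remove that cell from P, ejecting 4. So w(3) = 4. P is now [[1, 3]].
Step i=2: Q has 2 at row 1, column 2; remove that cell from P, ejecting 3. So w(2) = 3. P is now [[1]].
Step i=1: Q has 1 at row 1, column 1; remove that cell from P, ejecting 1. So w(1) = 1. P is now [].

So w = 1 3 4 2 5.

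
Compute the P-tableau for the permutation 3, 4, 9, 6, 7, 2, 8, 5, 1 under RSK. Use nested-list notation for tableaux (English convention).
P = [[1, 4, 5, 7, 8], [2, 6], [3], [9]]

Insert 3: appended to row 1. P = [[3]].
Insert 4: appended to row 1. P = [[3, 4]].
Insert 9: appended to row 1. P = [[3, 4, 9]].
Insert 6: 6 bumps 9 from row 1; 9 starts row 2. P = [[3, 4, 6], [9]].
Insert 7: appended to row 1. P = [[3, 4, 6, 7], [9]].
Insert 2: 2 bumps 3 from row 1; 3 bumps 9 from row 2; 9 starts row 3. P = [[2, 4, 6, 7], [3], [9]].
Insert 8: appended to row 1. P = [[2, 4, 6, 7, 8], [3], [9]].
Insert 5: 5 bumps 6 from row 1; 6 appends to row 2. P = [[2, 4, 5, 7, 8], [3, 6], [9]].
Insert 1: 1 bumps 2 from row 1; 2 bumps 3 from row 2; 3 bumps 9 from row 3; 9 starts row 4. P = [[1, 4, 5, 7, 8], [2, 6], [3], [9]].

So P = [[1, 4, 5, 7, 8], [2, 6], [3], [9]].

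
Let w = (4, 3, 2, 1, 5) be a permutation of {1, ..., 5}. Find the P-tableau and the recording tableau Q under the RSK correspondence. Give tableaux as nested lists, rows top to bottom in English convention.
Insert each entry of the permutation into P by Schensted row insertion, recording in Q the position of each new cell.

After inserting 4: P = [[4]].
After inserting 3: P = [[3], [4]].
After inserting 2: P = [[2], [3], [4]].
After inserting 1: P = [[1], [2], [3], [4]].
After inserting 5: P = [[1, 5], [2], [3], [4]].

So P = [[1, 5], [2], [3], [4]], Q = [[1, 5], [2], [3], [4]].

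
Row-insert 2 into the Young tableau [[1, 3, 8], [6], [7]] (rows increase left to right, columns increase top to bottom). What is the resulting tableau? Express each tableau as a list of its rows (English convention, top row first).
[[1, 2, 8], [3], [6], [7]]

In row 1, 2 replaces 3 (the leftmost entry greater than 2); 3 is bumped to row 2. In row 2, 3 replaces 6 (the leftmost entry greater than 3); 6 is bumped to row 3. In row 3, 6 replaces 7 (the leftmost entry greater than 6); 7 is bumped to row 4. 7 starts a new row 4. The new tableau is [[1, 2, 8], [3], [6], [7]].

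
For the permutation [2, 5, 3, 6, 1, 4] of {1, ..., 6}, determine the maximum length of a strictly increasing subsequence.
3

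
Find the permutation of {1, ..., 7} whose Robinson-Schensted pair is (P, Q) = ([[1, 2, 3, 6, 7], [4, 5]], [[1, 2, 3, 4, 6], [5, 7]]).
Reverse the RSK construction: for i from n down to 1, find the cell of Q containing i, remove the entry at that cell from P, and reverse-bump it up through P; the value ejected from row 1 is w(i).

Step i=7: Q has 7 at row 2, column 2; remove 5 from row 2 of P and reverse-bump: 5 enters row 1 and ejects 3. So w(7) = 3. P is now [[1, 2, 5, 6, 7], [4]].
Step i=6: Q has 6 at row 1, column 5; remove that cell from P, ejecting 7. So w(6) = 7. P is now [[1, 2, 5, 6], [4]].
Step i=5: Q has 5 at row 2, column 1; remove 4 from row 2 of P and reverse-bump: 4 enters row 1 and ejects 2. So w(5) = 2. P is now [[1, 4, 5, 6]].
Step i=4: Q has 4 at row 1, column 4; remove that cell from P, ejecting 6. So w(4) = 6. P is now [[1, 4, 5]].
Step i=3: Q has 3 at row 1, column 3; remove that cell from P, ejecting 5. So w(3) = 5. P is now [[1, 4]].
Step i=2: Q has 2 at row 1, column 2; remove that cell from P, ejecting 4. So w(2) = 4. P is now [[1]].
Step i=1: Q has 1 at row 1, column 1; remove that cell from P, ejecting 1. So w(1) = 1. P is now [].

So w = 1 4 5 6 2 7 3.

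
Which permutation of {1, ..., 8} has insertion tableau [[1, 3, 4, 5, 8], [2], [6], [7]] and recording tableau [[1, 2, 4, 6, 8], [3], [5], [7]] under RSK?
Reverse the RSK construction: for i from n down to 1, find the cell of Q containing i, remove the entry at that cell from P, and reverse-bump it up through P; the value ejected from row 1 is w(i).

Step i=8: Q has 8 at row 1, column 5; remove that cell from P, ejecting 8. So w(8) = 8. P is now [[1, 3, 4, 5], [2], [6], [7]].
Step i=7: Q has 7 at row 4, column 1; remove 7 from row 4 of P and reverse-bump: 7 enters row 3 and ejects 6; 6 enters row 2 and ejects 2; 2 enters row 1 and ejects 1. So w(7) = 1. P is now [[2, 3, 4, 5], [6], [7]].
Step i=6: Q has 6 at row 1, column 4; remove that cell from P, ejecting 5. So w(6) = 5. P is now [[2, 3, 4], [6], [7]].
Step i=5: Q has 5 at row 3, column 1; remove 7 from row 3 of P and reverse-bump: 7 enters row 2 and ejects 6; 6 enters row 1 and ejects 4. So w(5) = 4. P is now [[2, 3, 6], [7]].
Step i=4: Q has 4 at row 1, column 3; remove that cell from P, ejecting 6. So w(4) = 6. P is now [[2, 3], [7]].
Step i=3: Q has 3 at row 2, column 1; remove 7 from row 2 of P and reverse-bump: 7 enters row 1 and ejects 3. So w(3) = 3. P is now [[2, 7]].
Step i=2: Q has 2 at row 1, column 2; remove that cell from P, ejecting 7. So w(2) = 7. P is now [[2]].
Step i=1: Q has 1 at row 1, column 1; remove that cell from P, ejecting 2. So w(1) = 2. P is now [].

So w = 2 7 3 6 4 5 1 8.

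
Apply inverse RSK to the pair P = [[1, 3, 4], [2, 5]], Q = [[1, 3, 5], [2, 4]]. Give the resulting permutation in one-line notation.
2 1 5 3 4

Reverse the RSK construction: for i from n down to 1, find the cell of Q containing i, remove the entry at that cell from P, and reverse-bump it up through P; the value ejected from row 1 is w(i).

Step i=5: Q has 5 at row 1, column 3; remove that cell from P, ejecting 4. So w(5) = 4. P is now [[1, 3], [2, 5]].
Step i=4: Q has 4 at row 2, column 2; remove 5 from row 2 of P and reverse-bump: 5 enters row 1 and ejects 3. So w(4) = 3. P is now [[1, 5], [2]].
Step i=3: Q has 3 at row 1, column 2; remove that cell from P, ejecting 5. So w(3) = 5. P is now [[1], [2]].
Step i=2: Q has 2 at row 2, column 1; remove 2 from row 2 of P and reverse-bump: 2 enters row 1 and ejects 1. So w(2) = 1. P is now [[2]].
Step i=1: Q has 1 at row 1, column 1; remove that cell from P, ejecting 2. So w(1) = 2. P is now [].

So w = 2 1 5 3 4.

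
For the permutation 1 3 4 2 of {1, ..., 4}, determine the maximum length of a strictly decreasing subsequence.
2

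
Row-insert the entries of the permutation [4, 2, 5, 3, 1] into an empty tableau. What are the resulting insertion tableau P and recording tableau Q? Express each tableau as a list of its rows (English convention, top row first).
P = [[1, 3], [2, 5], [4]], Q = [[1, 3], [2, 4], [5]]

Insert each entry of the permutation into P by Schensted row insertion, recording in Q the position of each new cell.

Insert 4: appended to row 1. P = [[4]], Q = [[1]].
Insert 2: 2 bumps 4 from row 1; 4 starts row 2. P = [[2], [4]], Q = [[1], [2]].
Insert 5: appended to row 1. P = [[2, 5], [4]], Q = [[1, 3], [2]].
Insert 3: 3 bumps 5 from row 1; 5 appends to row 2. P = [[2, 3], [4, 5]], Q = [[1, 3], [2, 4]].
Insert 1: 1 bumps 2 from row 1; 2 bumps 4 from row 2; 4 starts row 3. P = [[1, 3], [2, 5], [4]], Q = [[1, 3], [2, 4], [5]].

So P = [[1, 3], [2, 5], [4]], Q = [[1, 3], [2, 4], [5]].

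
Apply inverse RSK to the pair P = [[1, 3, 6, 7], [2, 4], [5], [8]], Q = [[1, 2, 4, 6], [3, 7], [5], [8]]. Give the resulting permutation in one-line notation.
Reverse the RSK construction: for i from n down to 1, find the cell of Q containing i, remove the entry at that cell from P, and reverse-bump it up through P; the value ejected from row 1 is w(i).

Step i=8: Q has 8 at row 4, column 1; remove 8 from row 4 of P and reverse-bump: 8 enters row 3 and ejects 5; 5 enters row 2 and ejects 4; 4 enters row 1 and ejects 3. So w(8) = 3. P is now [[1, 4, 6, 7], [2, 5], [8]].
Step i=7: Q has 7 at row 2, column 2; remove 5 from row 2 of P and reverse-bump: 5 enters row 1 and ejects 4. So w(7) = 4. P is now [[1, 5, 6, 7], [2], [8]].
Step i=6: Q has 6 at row 1, column 4; remove that cell from P, ejecting 7. So w(6) = 7. P is now [[1, 5, 6], [2], [8]].
Step i=5: Q has 5 at row 3, column 1; remove 8 from row 3 of P and reverse-bump: 8 enters row 2 and ejects 2; 2 enters row 1 and ejects 1. So w(5) = 1. P is now [[2, 5, 6], [8]].
Step i=4: Q has 4 at row 1, column 3; remove that cell from P, ejecting 6. So w(4) = 6. P is now [[2, 5], [8]].
Step i=3: Q has 3 at row 2, column 1; remove 8 from row 2 of P and reverse-bump: 8 enters row 1 and ejects 5. So w(3) = 5. P is now [[2, 8]].
Step i=2: Q has 2 at row 1, column 2; remove that cell from P, ejecting 8. So w(2) = 8. P is now [[2]].
Step i=1: Q has 1 at row 1, column 1; remove that cell from P, ejecting 2. So w(1) = 2. P is now [].

So w = 2 8 5 6 1 7 4 3.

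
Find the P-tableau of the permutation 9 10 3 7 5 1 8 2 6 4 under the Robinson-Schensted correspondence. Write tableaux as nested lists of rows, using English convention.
Insert 9: appended to row 1. P = [[9]].
Insert 10: appended to row 1. P = [[9, 10]].
Insert 3: 3 bumps 9 from row 1; 9 starts row 2. P = [[3, 10], [9]].
Insert 7: 7 bumps 10 from row 1; 10 appends to row 2. P = [[3, 7], [9, 10]].
Insert 5: 5 bumps 7 from row 1; 7 bumps 9 from row 2; 9 starts row 3. P = [[3, 5], [7, 10], [9]].
Insert 1: 1 bumps 3 from row 1; 3 bumps 7 from row 2; 7 bumps 9 from row 3; 9 starts row 4. P = [[1, 5], [3, 10], [7], [9]].
Insert 8: appended to row 1. P = [[1, 5, 8], [3, 10], [7], [9]].
Insert 2: 2 bumps 5 from row 1; 5 bumps 10 from row 2; 10 appends to row 3. P = [[1, 2, 8], [3, 5], [7, 10], [9]].
Insert 6: 6 bumps 8 from row 1; 8 appends to row 2. P = [[1, 2, 6], [3, 5, 8], [7, 10], [9]].
Insert 4: 4 bumps 6 from row 1; 6 bumps 8 from row 2; 8 bumps 10 from row 3; 10 appends to row 4. P = [[1, 2, 4], [3, 5, 6], [7, 8], [9, 10]].

So P = [[1, 2, 4], [3, 5, 6], [7, 8], [9, 10]].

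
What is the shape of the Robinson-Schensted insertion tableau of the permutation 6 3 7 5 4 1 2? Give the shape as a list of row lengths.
[2, 2, 2, 1]

RSK row insertion gives P = [[1, 2], [3, 4], [5, 7], [6]], which has shape [2, 2, 2, 1].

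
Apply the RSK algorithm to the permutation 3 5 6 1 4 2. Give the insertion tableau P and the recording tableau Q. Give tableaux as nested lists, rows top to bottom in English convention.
Insert each entry of the permutation into P by Schensted row insertion, recording in Q the position of each new cell.

Insert 3: appended to row 1. P = [[3]].
Insert 5: appended to row 1. P = [[3, 5]].
Insert 6: appended to row 1. P = [[3, 5, 6]].
Insert 1: 1 bumps 3 from row 1; 3 starts row 2. P = [[1, 5, 6], [3]].
Insert 4: 4 bumps 5 from row 1; 5 appends to row 2. P = [[1, 4, 6], [3, 5]].
Insert 2: 2 bumps 4 from row 1; 4 bumps 5 from row 2; 5 starts row 3. P = [[1, 2, 6], [3, 4], [5]].

So P = [[1, 2, 6], [3, 4], [5]], Q = [[1, 2, 3], [4, 5], [6]].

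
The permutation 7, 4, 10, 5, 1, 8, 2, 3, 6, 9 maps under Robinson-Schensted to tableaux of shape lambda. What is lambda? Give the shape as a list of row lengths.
Row-insert each entry into an empty tableau.

After inserting 7: P = [[7]].
After inserting 4: P = [[4], [7]].
After inserting 10: P = [[4, 10], [7]].
After inserting 5: P = [[4, 5], [7, 10]].
After inserting 1: P = [[1, 5], [4, 10], [7]].
After inserting 8: P = [[1, 5, 8], [4, 10], [7]].
After inserting 2: P = [[1, 2, 8], [4, 5], [7, 10]].
After inserting 3: P = [[1, 2, 3], [4, 5, 8], [7, 10]].
After inserting 6: P = [[1, 2, 3, 6], [4, 5, 8], [7, 10]].
After inserting 9: P = [[1, 2, 3, 6, 9], [4, 5, 8], [7, 10]].

The final insertion tableau P = [[1, 2, 3, 6, 9], [4, 5, 8], [7, 10]] has shape [5, 3, 2].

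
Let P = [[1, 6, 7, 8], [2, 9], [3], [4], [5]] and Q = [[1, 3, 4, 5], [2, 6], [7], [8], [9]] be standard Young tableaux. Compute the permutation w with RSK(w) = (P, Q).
Reverse RSK: for i = n, n-1, ..., 1, locate i in Q, remove the corresponding corner cell from P, and reverse-bump its entry up through P; the value ejected from row 1 is w(i).

So w = 5 4 6 7 9 8 3 2 1.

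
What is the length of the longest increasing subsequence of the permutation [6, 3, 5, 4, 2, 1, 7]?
3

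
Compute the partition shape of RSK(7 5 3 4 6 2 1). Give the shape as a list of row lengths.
[3, 1, 1, 1, 1]

Row-insert each entry into an empty tableau.

After inserting 7: P = [[7]].
After inserting 5: P = [[5], [7]].
After inserting 3: P = [[3], [5], [7]].
After inserting 4: P = [[3, 4], [5], [7]].
After inserting 6: P = [[3, 4, 6], [5], [7]].
After inserting 2: P = [[2, 4, 6], [3], [5], [7]].
After inserting 1: P = [[1, 4, 6], [2], [3], [5], [7]].

The final insertion tableau P = [[1, 4, 6], [2], [3], [5], [7]] has shape [3, 1, 1, 1, 1].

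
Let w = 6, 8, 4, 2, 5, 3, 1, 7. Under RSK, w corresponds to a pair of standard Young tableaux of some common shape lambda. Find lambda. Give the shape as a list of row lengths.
Row-insert each entry into an empty tableau.

After inserting 6: P = [[6]].
After inserting 8: P = [[6, 8]].
After inserting 4: P = [[4, 8], [6]].
After inserting 2: P = [[2, 8], [4], [6]].
After inserting 5: P = [[2, 5], [4, 8], [6]].
After inserting 3: P = [[2, 3], [4, 5], [6, 8]].
After inserting 1: P = [[1, 3], [2, 5], [4, 8], [6]].
After inserting 7: P = [[1, 3, 7], [2, 5], [4, 8], [6]].

The final insertion tableau P = [[1, 3, 7], [2, 5], [4, 8], [6]] has shape [3, 2, 2, 1].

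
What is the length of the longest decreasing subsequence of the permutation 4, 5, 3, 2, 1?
4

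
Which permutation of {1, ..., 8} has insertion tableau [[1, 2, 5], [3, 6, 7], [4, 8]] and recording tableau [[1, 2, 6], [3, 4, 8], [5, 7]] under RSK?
Reverse RSK: for i = n, n-1, ..., 1, locate i in Q, remove the corresponding corner cell from P, and reverse-bump its entry up through P; the value ejected from row 1 is w(i).

So w = 4 8 3 6 1 7 2 5.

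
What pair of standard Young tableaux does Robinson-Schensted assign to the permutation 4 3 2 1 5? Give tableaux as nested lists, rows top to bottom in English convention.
Insert each entry of the permutation into P by Schensted row insertion, recording in Q the position of each new cell.

Insert 4: appended to row 1. P = [[4]], Q = [[1]].
Insert 3: 3 bumps 4 from row 1; 4 starts row 2. P = [[3], [4]], Q = [[1], [2]].
Insert 2: 2 bumps 3 from row 1; 3 bumps 4 from row 2; 4 starts row 3. P = [[2], [3], [4]], Q = [[1], [2], [3]].
Insert 1: 1 bumps 2 from row 1; 2 bumps 3 from row 2; 3 bumps 4 from row 3; 4 starts row 4. P = [[1], [2], [3], [4]], Q = [[1], [2], [3], [4]].
Insert 5: appended to row 1. P = [[1, 5], [2], [3], [4]], Q = [[1, 5], [2], [3], [4]].

So P = [[1, 5], [2], [3], [4]], Q = [[1, 5], [2], [3], [4]].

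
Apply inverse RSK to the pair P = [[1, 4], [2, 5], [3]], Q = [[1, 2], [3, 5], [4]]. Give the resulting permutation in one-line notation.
3 5 2 1 4

Reverse RSK: for i = n, n-1, ..., 1, locate i in Q, remove the corresponding corner cell from P, and reverse-bump its entry up through P; the value ejected from row 1 is w(i).

So w = 3 5 2 1 4.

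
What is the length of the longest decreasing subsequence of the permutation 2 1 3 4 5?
2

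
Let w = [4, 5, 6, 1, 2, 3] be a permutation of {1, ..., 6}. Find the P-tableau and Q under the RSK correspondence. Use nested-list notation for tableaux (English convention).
Insert each entry of the permutation into P by Schensted row insertion, recording in Q the position of each new cell.

Insert 4: appended to row 1. P = [[4]].
Insert 5: appended to row 1. P = [[4, 5]].
Insert 6: appended to row 1. P = [[4, 5, 6]].
Insert 1: 1 bumps 4 from row 1; 4 starts row 2. P = [[1, 5, 6], [4]].
Insert 2: 2 bumps 5 from row 1; 5 appends to row 2. P = [[1, 2, 6], [4, 5]].
Insert 3: 3 bumps 6 from row 1; 6 appends to row 2. P = [[1, 2, 3], [4, 5, 6]].

So P = [[1, 2, 3], [4, 5, 6]], Q = [[1, 2, 3], [4, 5, 6]].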